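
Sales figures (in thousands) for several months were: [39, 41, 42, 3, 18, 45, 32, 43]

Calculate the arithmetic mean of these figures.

32.875

Step 1: Sum all values: 39 + 41 + 42 + 3 + 18 + 45 + 32 + 43 = 263
Step 2: Count the number of values: n = 8
Step 3: Mean = sum / n = 263 / 8 = 32.875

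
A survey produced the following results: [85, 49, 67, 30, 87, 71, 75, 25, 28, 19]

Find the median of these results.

58

Step 1: Sort the data in ascending order: [19, 25, 28, 30, 49, 67, 71, 75, 85, 87]
Step 2: The number of values is n = 10.
Step 3: Since n is even, the median is the average of positions 5 and 6:
  Median = (49 + 67) / 2 = 58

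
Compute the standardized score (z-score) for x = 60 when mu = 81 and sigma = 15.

-1.4

Step 1: Recall the z-score formula: z = (x - mu) / sigma
Step 2: Substitute values: z = (60 - 81) / 15
Step 3: z = -21 / 15 = -1.4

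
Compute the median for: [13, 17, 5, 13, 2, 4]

9

Step 1: Sort the data in ascending order: [2, 4, 5, 13, 13, 17]
Step 2: The number of values is n = 6.
Step 3: Since n is even, the median is the average of positions 3 and 4:
  Median = (5 + 13) / 2 = 9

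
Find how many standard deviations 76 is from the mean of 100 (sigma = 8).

-3

Step 1: Recall the z-score formula: z = (x - mu) / sigma
Step 2: Substitute values: z = (76 - 100) / 8
Step 3: z = -24 / 8 = -3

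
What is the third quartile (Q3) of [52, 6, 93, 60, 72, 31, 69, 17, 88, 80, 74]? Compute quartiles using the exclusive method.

80

Step 1: Sort the data: [6, 17, 31, 52, 60, 69, 72, 74, 80, 88, 93]
Step 2: n = 11
Step 3: Using the exclusive quartile method:
  Q1 = 31
  Q2 (median) = 69
  Q3 = 80
  IQR = Q3 - Q1 = 80 - 31 = 49
Step 4: Q3 = 80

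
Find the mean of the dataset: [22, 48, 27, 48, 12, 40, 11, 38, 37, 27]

31

Step 1: Sum all values: 22 + 48 + 27 + 48 + 12 + 40 + 11 + 38 + 37 + 27 = 310
Step 2: Count the number of values: n = 10
Step 3: Mean = sum / n = 310 / 10 = 31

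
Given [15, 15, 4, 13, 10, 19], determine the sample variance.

26.6667

Step 1: Compute the mean: (15 + 15 + 4 + 13 + 10 + 19) / 6 = 12.6667
Step 2: Compute squared deviations from the mean:
  (15 - 12.6667)^2 = 5.4444
  (15 - 12.6667)^2 = 5.4444
  (4 - 12.6667)^2 = 75.1111
  (13 - 12.6667)^2 = 0.1111
  (10 - 12.6667)^2 = 7.1111
  (19 - 12.6667)^2 = 40.1111
Step 3: Sum of squared deviations = 133.3333
Step 4: Sample variance = 133.3333 / 5 = 26.6667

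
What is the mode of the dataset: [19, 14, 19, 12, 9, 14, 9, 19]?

19

Step 1: Count the frequency of each value:
  9: appears 2 time(s)
  12: appears 1 time(s)
  14: appears 2 time(s)
  19: appears 3 time(s)
Step 2: The value 19 appears most frequently (3 times).
Step 3: Mode = 19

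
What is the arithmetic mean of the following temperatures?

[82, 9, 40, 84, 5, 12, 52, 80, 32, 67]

46.3

Step 1: Sum all values: 82 + 9 + 40 + 84 + 5 + 12 + 52 + 80 + 32 + 67 = 463
Step 2: Count the number of values: n = 10
Step 3: Mean = sum / n = 463 / 10 = 46.3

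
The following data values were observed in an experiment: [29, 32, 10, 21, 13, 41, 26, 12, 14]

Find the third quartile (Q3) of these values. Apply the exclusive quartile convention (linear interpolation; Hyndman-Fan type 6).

30.5

Step 1: Sort the data: [10, 12, 13, 14, 21, 26, 29, 32, 41]
Step 2: n = 9
Step 3: Using the exclusive quartile method:
  Q1 = 12.5
  Q2 (median) = 21
  Q3 = 30.5
  IQR = Q3 - Q1 = 30.5 - 12.5 = 18
Step 4: Q3 = 30.5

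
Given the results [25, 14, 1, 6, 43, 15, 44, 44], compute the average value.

24

Step 1: Sum all values: 25 + 14 + 1 + 6 + 43 + 15 + 44 + 44 = 192
Step 2: Count the number of values: n = 8
Step 3: Mean = sum / n = 192 / 8 = 24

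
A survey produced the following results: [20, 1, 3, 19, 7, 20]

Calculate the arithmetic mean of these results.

11.6667

Step 1: Sum all values: 20 + 1 + 3 + 19 + 7 + 20 = 70
Step 2: Count the number of values: n = 6
Step 3: Mean = sum / n = 70 / 6 = 11.6667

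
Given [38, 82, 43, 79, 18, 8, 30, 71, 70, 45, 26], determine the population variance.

594.7769

Step 1: Compute the mean: (38 + 82 + 43 + 79 + 18 + 8 + 30 + 71 + 70 + 45 + 26) / 11 = 46.3636
Step 2: Compute squared deviations from the mean:
  (38 - 46.3636)^2 = 69.9504
  (82 - 46.3636)^2 = 1269.9504
  (43 - 46.3636)^2 = 11.314
  (79 - 46.3636)^2 = 1065.1322
  (18 - 46.3636)^2 = 804.4959
  (8 - 46.3636)^2 = 1471.7686
  (30 - 46.3636)^2 = 267.7686
  (71 - 46.3636)^2 = 606.9504
  (70 - 46.3636)^2 = 558.6777
  (45 - 46.3636)^2 = 1.8595
  (26 - 46.3636)^2 = 414.6777
Step 3: Sum of squared deviations = 6542.5455
Step 4: Population variance = 6542.5455 / 11 = 594.7769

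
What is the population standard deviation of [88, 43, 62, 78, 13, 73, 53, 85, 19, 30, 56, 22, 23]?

25.5118

Step 1: Compute the mean: 49.6154
Step 2: Sum of squared deviations from the mean: 8461.0769
Step 3: Population variance = 8461.0769 / 13 = 650.8521
Step 4: Standard deviation = sqrt(650.8521) = 25.5118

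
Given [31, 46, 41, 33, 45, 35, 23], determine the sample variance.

68.2381

Step 1: Compute the mean: (31 + 46 + 41 + 33 + 45 + 35 + 23) / 7 = 36.2857
Step 2: Compute squared deviations from the mean:
  (31 - 36.2857)^2 = 27.9388
  (46 - 36.2857)^2 = 94.3673
  (41 - 36.2857)^2 = 22.2245
  (33 - 36.2857)^2 = 10.7959
  (45 - 36.2857)^2 = 75.9388
  (35 - 36.2857)^2 = 1.6531
  (23 - 36.2857)^2 = 176.5102
Step 3: Sum of squared deviations = 409.4286
Step 4: Sample variance = 409.4286 / 6 = 68.2381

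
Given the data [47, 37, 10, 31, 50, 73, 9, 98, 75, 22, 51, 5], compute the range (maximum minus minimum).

93

Step 1: Identify the maximum value: max = 98
Step 2: Identify the minimum value: min = 5
Step 3: Range = max - min = 98 - 5 = 93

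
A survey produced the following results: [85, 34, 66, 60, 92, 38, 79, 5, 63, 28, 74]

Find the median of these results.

63

Step 1: Sort the data in ascending order: [5, 28, 34, 38, 60, 63, 66, 74, 79, 85, 92]
Step 2: The number of values is n = 11.
Step 3: Since n is odd, the median is the middle value at position 6: 63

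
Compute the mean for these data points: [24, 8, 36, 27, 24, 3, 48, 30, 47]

27.4444

Step 1: Sum all values: 24 + 8 + 36 + 27 + 24 + 3 + 48 + 30 + 47 = 247
Step 2: Count the number of values: n = 9
Step 3: Mean = sum / n = 247 / 9 = 27.4444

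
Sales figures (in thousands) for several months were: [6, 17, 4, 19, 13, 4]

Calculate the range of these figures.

15

Step 1: Identify the maximum value: max = 19
Step 2: Identify the minimum value: min = 4
Step 3: Range = max - min = 19 - 4 = 15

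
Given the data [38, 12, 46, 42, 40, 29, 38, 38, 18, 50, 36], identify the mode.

38

Step 1: Count the frequency of each value:
  12: appears 1 time(s)
  18: appears 1 time(s)
  29: appears 1 time(s)
  36: appears 1 time(s)
  38: appears 3 time(s)
  40: appears 1 time(s)
  42: appears 1 time(s)
  46: appears 1 time(s)
  50: appears 1 time(s)
Step 2: The value 38 appears most frequently (3 times).
Step 3: Mode = 38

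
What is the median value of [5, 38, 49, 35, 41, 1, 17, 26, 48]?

35

Step 1: Sort the data in ascending order: [1, 5, 17, 26, 35, 38, 41, 48, 49]
Step 2: The number of values is n = 9.
Step 3: Since n is odd, the median is the middle value at position 5: 35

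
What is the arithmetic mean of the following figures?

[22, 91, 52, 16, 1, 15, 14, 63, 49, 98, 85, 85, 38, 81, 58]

51.2

Step 1: Sum all values: 22 + 91 + 52 + 16 + 1 + 15 + 14 + 63 + 49 + 98 + 85 + 85 + 38 + 81 + 58 = 768
Step 2: Count the number of values: n = 15
Step 3: Mean = sum / n = 768 / 15 = 51.2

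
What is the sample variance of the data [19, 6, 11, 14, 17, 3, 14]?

33.3333

Step 1: Compute the mean: (19 + 6 + 11 + 14 + 17 + 3 + 14) / 7 = 12
Step 2: Compute squared deviations from the mean:
  (19 - 12)^2 = 49
  (6 - 12)^2 = 36
  (11 - 12)^2 = 1
  (14 - 12)^2 = 4
  (17 - 12)^2 = 25
  (3 - 12)^2 = 81
  (14 - 12)^2 = 4
Step 3: Sum of squared deviations = 200
Step 4: Sample variance = 200 / 6 = 33.3333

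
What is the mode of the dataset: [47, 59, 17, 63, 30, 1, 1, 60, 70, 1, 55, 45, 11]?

1

Step 1: Count the frequency of each value:
  1: appears 3 time(s)
  11: appears 1 time(s)
  17: appears 1 time(s)
  30: appears 1 time(s)
  45: appears 1 time(s)
  47: appears 1 time(s)
  55: appears 1 time(s)
  59: appears 1 time(s)
  60: appears 1 time(s)
  63: appears 1 time(s)
  70: appears 1 time(s)
Step 2: The value 1 appears most frequently (3 times).
Step 3: Mode = 1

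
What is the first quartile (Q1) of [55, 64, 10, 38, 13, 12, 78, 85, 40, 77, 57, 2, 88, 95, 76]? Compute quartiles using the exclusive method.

13

Step 1: Sort the data: [2, 10, 12, 13, 38, 40, 55, 57, 64, 76, 77, 78, 85, 88, 95]
Step 2: n = 15
Step 3: Using the exclusive quartile method:
  Q1 = 13
  Q2 (median) = 57
  Q3 = 78
  IQR = Q3 - Q1 = 78 - 13 = 65
Step 4: Q1 = 13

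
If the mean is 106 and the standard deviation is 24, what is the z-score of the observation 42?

-2.6667

Step 1: Recall the z-score formula: z = (x - mu) / sigma
Step 2: Substitute values: z = (42 - 106) / 24
Step 3: z = -64 / 24 = -2.6667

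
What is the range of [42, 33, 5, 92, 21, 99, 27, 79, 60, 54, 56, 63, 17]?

94

Step 1: Identify the maximum value: max = 99
Step 2: Identify the minimum value: min = 5
Step 3: Range = max - min = 99 - 5 = 94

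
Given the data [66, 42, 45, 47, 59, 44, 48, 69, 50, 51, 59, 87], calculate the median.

50.5

Step 1: Sort the data in ascending order: [42, 44, 45, 47, 48, 50, 51, 59, 59, 66, 69, 87]
Step 2: The number of values is n = 12.
Step 3: Since n is even, the median is the average of positions 6 and 7:
  Median = (50 + 51) / 2 = 50.5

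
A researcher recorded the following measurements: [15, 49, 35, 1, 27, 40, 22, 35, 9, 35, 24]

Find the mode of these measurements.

35

Step 1: Count the frequency of each value:
  1: appears 1 time(s)
  9: appears 1 time(s)
  15: appears 1 time(s)
  22: appears 1 time(s)
  24: appears 1 time(s)
  27: appears 1 time(s)
  35: appears 3 time(s)
  40: appears 1 time(s)
  49: appears 1 time(s)
Step 2: The value 35 appears most frequently (3 times).
Step 3: Mode = 35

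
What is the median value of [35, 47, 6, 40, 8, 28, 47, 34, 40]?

35

Step 1: Sort the data in ascending order: [6, 8, 28, 34, 35, 40, 40, 47, 47]
Step 2: The number of values is n = 9.
Step 3: Since n is odd, the median is the middle value at position 5: 35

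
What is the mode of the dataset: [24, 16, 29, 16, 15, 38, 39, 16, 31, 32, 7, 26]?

16

Step 1: Count the frequency of each value:
  7: appears 1 time(s)
  15: appears 1 time(s)
  16: appears 3 time(s)
  24: appears 1 time(s)
  26: appears 1 time(s)
  29: appears 1 time(s)
  31: appears 1 time(s)
  32: appears 1 time(s)
  38: appears 1 time(s)
  39: appears 1 time(s)
Step 2: The value 16 appears most frequently (3 times).
Step 3: Mode = 16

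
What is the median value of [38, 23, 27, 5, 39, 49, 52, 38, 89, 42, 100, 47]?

40.5

Step 1: Sort the data in ascending order: [5, 23, 27, 38, 38, 39, 42, 47, 49, 52, 89, 100]
Step 2: The number of values is n = 12.
Step 3: Since n is even, the median is the average of positions 6 and 7:
  Median = (39 + 42) / 2 = 40.5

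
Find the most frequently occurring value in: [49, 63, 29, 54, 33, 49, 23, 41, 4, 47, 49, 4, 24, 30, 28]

49

Step 1: Count the frequency of each value:
  4: appears 2 time(s)
  23: appears 1 time(s)
  24: appears 1 time(s)
  28: appears 1 time(s)
  29: appears 1 time(s)
  30: appears 1 time(s)
  33: appears 1 time(s)
  41: appears 1 time(s)
  47: appears 1 time(s)
  49: appears 3 time(s)
  54: appears 1 time(s)
  63: appears 1 time(s)
Step 2: The value 49 appears most frequently (3 times).
Step 3: Mode = 49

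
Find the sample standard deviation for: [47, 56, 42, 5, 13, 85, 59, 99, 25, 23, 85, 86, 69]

30.6826

Step 1: Compute the mean: 53.3846
Step 2: Sum of squared deviations from the mean: 11297.0769
Step 3: Sample variance = 11297.0769 / 12 = 941.4231
Step 4: Standard deviation = sqrt(941.4231) = 30.6826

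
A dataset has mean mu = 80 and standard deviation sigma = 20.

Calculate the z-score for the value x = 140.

3

Step 1: Recall the z-score formula: z = (x - mu) / sigma
Step 2: Substitute values: z = (140 - 80) / 20
Step 3: z = 60 / 20 = 3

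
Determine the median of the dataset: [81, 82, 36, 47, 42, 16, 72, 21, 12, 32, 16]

36

Step 1: Sort the data in ascending order: [12, 16, 16, 21, 32, 36, 42, 47, 72, 81, 82]
Step 2: The number of values is n = 11.
Step 3: Since n is odd, the median is the middle value at position 6: 36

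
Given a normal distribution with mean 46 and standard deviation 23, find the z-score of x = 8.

-1.6522

Step 1: Recall the z-score formula: z = (x - mu) / sigma
Step 2: Substitute values: z = (8 - 46) / 23
Step 3: z = -38 / 23 = -1.6522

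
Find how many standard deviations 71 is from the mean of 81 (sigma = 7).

-1.4286

Step 1: Recall the z-score formula: z = (x - mu) / sigma
Step 2: Substitute values: z = (71 - 81) / 7
Step 3: z = -10 / 7 = -1.4286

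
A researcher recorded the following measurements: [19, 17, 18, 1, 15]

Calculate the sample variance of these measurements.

55

Step 1: Compute the mean: (19 + 17 + 18 + 1 + 15) / 5 = 14
Step 2: Compute squared deviations from the mean:
  (19 - 14)^2 = 25
  (17 - 14)^2 = 9
  (18 - 14)^2 = 16
  (1 - 14)^2 = 169
  (15 - 14)^2 = 1
Step 3: Sum of squared deviations = 220
Step 4: Sample variance = 220 / 4 = 55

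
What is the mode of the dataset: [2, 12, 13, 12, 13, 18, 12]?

12

Step 1: Count the frequency of each value:
  2: appears 1 time(s)
  12: appears 3 time(s)
  13: appears 2 time(s)
  18: appears 1 time(s)
Step 2: The value 12 appears most frequently (3 times).
Step 3: Mode = 12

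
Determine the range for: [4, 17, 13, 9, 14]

13

Step 1: Identify the maximum value: max = 17
Step 2: Identify the minimum value: min = 4
Step 3: Range = max - min = 17 - 4 = 13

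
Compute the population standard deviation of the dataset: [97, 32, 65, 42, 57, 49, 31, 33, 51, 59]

18.9167

Step 1: Compute the mean: 51.6
Step 2: Sum of squared deviations from the mean: 3578.4
Step 3: Population variance = 3578.4 / 10 = 357.84
Step 4: Standard deviation = sqrt(357.84) = 18.9167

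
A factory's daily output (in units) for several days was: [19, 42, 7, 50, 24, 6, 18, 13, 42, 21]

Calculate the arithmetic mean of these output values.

24.2

Step 1: Sum all values: 19 + 42 + 7 + 50 + 24 + 6 + 18 + 13 + 42 + 21 = 242
Step 2: Count the number of values: n = 10
Step 3: Mean = sum / n = 242 / 10 = 24.2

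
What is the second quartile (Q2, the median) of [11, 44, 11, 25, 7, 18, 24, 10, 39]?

18

Step 1: Sort the data: [7, 10, 11, 11, 18, 24, 25, 39, 44]
Step 2: n = 9
Step 3: Q2 is the median. Since n is odd, it is the middle value at position 5: 18
Step 4: Q2 = 18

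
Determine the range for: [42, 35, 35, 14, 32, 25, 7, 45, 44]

38

Step 1: Identify the maximum value: max = 45
Step 2: Identify the minimum value: min = 7
Step 3: Range = max - min = 45 - 7 = 38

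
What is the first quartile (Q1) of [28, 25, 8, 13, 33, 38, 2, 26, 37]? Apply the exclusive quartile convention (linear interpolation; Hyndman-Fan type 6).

10.5

Step 1: Sort the data: [2, 8, 13, 25, 26, 28, 33, 37, 38]
Step 2: n = 9
Step 3: Using the exclusive quartile method:
  Q1 = 10.5
  Q2 (median) = 26
  Q3 = 35
  IQR = Q3 - Q1 = 35 - 10.5 = 24.5
Step 4: Q1 = 10.5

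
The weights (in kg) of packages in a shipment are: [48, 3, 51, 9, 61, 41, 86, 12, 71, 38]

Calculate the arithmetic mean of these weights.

42

Step 1: Sum all values: 48 + 3 + 51 + 9 + 61 + 41 + 86 + 12 + 71 + 38 = 420
Step 2: Count the number of values: n = 10
Step 3: Mean = sum / n = 420 / 10 = 42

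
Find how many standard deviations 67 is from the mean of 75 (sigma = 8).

-1

Step 1: Recall the z-score formula: z = (x - mu) / sigma
Step 2: Substitute values: z = (67 - 75) / 8
Step 3: z = -8 / 8 = -1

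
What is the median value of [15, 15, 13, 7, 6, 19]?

14

Step 1: Sort the data in ascending order: [6, 7, 13, 15, 15, 19]
Step 2: The number of values is n = 6.
Step 3: Since n is even, the median is the average of positions 3 and 4:
  Median = (13 + 15) / 2 = 14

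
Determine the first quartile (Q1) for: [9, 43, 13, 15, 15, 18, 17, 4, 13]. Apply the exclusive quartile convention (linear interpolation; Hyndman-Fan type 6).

11

Step 1: Sort the data: [4, 9, 13, 13, 15, 15, 17, 18, 43]
Step 2: n = 9
Step 3: Using the exclusive quartile method:
  Q1 = 11
  Q2 (median) = 15
  Q3 = 17.5
  IQR = Q3 - Q1 = 17.5 - 11 = 6.5
Step 4: Q1 = 11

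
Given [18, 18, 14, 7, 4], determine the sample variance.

41.2

Step 1: Compute the mean: (18 + 18 + 14 + 7 + 4) / 5 = 12.2
Step 2: Compute squared deviations from the mean:
  (18 - 12.2)^2 = 33.64
  (18 - 12.2)^2 = 33.64
  (14 - 12.2)^2 = 3.24
  (7 - 12.2)^2 = 27.04
  (4 - 12.2)^2 = 67.24
Step 3: Sum of squared deviations = 164.8
Step 4: Sample variance = 164.8 / 4 = 41.2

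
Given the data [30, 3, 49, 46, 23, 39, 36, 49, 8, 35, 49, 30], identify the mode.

49

Step 1: Count the frequency of each value:
  3: appears 1 time(s)
  8: appears 1 time(s)
  23: appears 1 time(s)
  30: appears 2 time(s)
  35: appears 1 time(s)
  36: appears 1 time(s)
  39: appears 1 time(s)
  46: appears 1 time(s)
  49: appears 3 time(s)
Step 2: The value 49 appears most frequently (3 times).
Step 3: Mode = 49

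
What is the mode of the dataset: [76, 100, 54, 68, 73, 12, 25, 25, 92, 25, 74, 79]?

25

Step 1: Count the frequency of each value:
  12: appears 1 time(s)
  25: appears 3 time(s)
  54: appears 1 time(s)
  68: appears 1 time(s)
  73: appears 1 time(s)
  74: appears 1 time(s)
  76: appears 1 time(s)
  79: appears 1 time(s)
  92: appears 1 time(s)
  100: appears 1 time(s)
Step 2: The value 25 appears most frequently (3 times).
Step 3: Mode = 25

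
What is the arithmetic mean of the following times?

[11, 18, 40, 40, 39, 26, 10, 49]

29.125

Step 1: Sum all values: 11 + 18 + 40 + 40 + 39 + 26 + 10 + 49 = 233
Step 2: Count the number of values: n = 8
Step 3: Mean = sum / n = 233 / 8 = 29.125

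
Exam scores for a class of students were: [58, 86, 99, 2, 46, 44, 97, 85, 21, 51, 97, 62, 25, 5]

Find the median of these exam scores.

54.5

Step 1: Sort the data in ascending order: [2, 5, 21, 25, 44, 46, 51, 58, 62, 85, 86, 97, 97, 99]
Step 2: The number of values is n = 14.
Step 3: Since n is even, the median is the average of positions 7 and 8:
  Median = (51 + 58) / 2 = 54.5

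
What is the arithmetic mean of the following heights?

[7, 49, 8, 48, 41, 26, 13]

27.4286

Step 1: Sum all values: 7 + 49 + 8 + 48 + 41 + 26 + 13 = 192
Step 2: Count the number of values: n = 7
Step 3: Mean = sum / n = 192 / 7 = 27.4286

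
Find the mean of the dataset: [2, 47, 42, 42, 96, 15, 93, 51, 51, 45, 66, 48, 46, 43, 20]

47.1333

Step 1: Sum all values: 2 + 47 + 42 + 42 + 96 + 15 + 93 + 51 + 51 + 45 + 66 + 48 + 46 + 43 + 20 = 707
Step 2: Count the number of values: n = 15
Step 3: Mean = sum / n = 707 / 15 = 47.1333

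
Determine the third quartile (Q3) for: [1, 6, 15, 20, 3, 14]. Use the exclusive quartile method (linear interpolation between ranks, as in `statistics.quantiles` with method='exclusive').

16.25

Step 1: Sort the data: [1, 3, 6, 14, 15, 20]
Step 2: n = 6
Step 3: Using the exclusive quartile method:
  Q1 = 2.5
  Q2 (median) = 10
  Q3 = 16.25
  IQR = Q3 - Q1 = 16.25 - 2.5 = 13.75
Step 4: Q3 = 16.25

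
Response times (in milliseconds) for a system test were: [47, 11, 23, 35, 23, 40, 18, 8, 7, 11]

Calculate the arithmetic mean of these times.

22.3

Step 1: Sum all values: 47 + 11 + 23 + 35 + 23 + 40 + 18 + 8 + 7 + 11 = 223
Step 2: Count the number of values: n = 10
Step 3: Mean = sum / n = 223 / 10 = 22.3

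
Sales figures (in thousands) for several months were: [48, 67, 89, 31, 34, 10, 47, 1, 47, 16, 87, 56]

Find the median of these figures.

47

Step 1: Sort the data in ascending order: [1, 10, 16, 31, 34, 47, 47, 48, 56, 67, 87, 89]
Step 2: The number of values is n = 12.
Step 3: Since n is even, the median is the average of positions 6 and 7:
  Median = (47 + 47) / 2 = 47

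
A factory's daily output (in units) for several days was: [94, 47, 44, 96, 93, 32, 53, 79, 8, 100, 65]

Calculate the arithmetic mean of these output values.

64.6364

Step 1: Sum all values: 94 + 47 + 44 + 96 + 93 + 32 + 53 + 79 + 8 + 100 + 65 = 711
Step 2: Count the number of values: n = 11
Step 3: Mean = sum / n = 711 / 11 = 64.6364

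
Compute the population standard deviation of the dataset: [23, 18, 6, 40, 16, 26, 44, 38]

12.4292

Step 1: Compute the mean: 26.375
Step 2: Sum of squared deviations from the mean: 1235.875
Step 3: Population variance = 1235.875 / 8 = 154.4844
Step 4: Standard deviation = sqrt(154.4844) = 12.4292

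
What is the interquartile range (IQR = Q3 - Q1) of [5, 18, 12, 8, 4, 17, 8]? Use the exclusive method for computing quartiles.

12

Step 1: Sort the data: [4, 5, 8, 8, 12, 17, 18]
Step 2: n = 7
Step 3: Using the exclusive quartile method:
  Q1 = 5
  Q2 (median) = 8
  Q3 = 17
  IQR = Q3 - Q1 = 17 - 5 = 12
Step 4: IQR = 12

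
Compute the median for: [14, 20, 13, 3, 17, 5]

13.5

Step 1: Sort the data in ascending order: [3, 5, 13, 14, 17, 20]
Step 2: The number of values is n = 6.
Step 3: Since n is even, the median is the average of positions 3 and 4:
  Median = (13 + 14) / 2 = 13.5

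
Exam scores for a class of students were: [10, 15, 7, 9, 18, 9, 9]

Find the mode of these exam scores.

9

Step 1: Count the frequency of each value:
  7: appears 1 time(s)
  9: appears 3 time(s)
  10: appears 1 time(s)
  15: appears 1 time(s)
  18: appears 1 time(s)
Step 2: The value 9 appears most frequently (3 times).
Step 3: Mode = 9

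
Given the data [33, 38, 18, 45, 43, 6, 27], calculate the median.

33

Step 1: Sort the data in ascending order: [6, 18, 27, 33, 38, 43, 45]
Step 2: The number of values is n = 7.
Step 3: Since n is odd, the median is the middle value at position 4: 33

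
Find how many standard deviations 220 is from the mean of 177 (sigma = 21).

2.0476

Step 1: Recall the z-score formula: z = (x - mu) / sigma
Step 2: Substitute values: z = (220 - 177) / 21
Step 3: z = 43 / 21 = 2.0476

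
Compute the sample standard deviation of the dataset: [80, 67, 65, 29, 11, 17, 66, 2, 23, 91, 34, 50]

29.1375

Step 1: Compute the mean: 44.5833
Step 2: Sum of squared deviations from the mean: 9338.9167
Step 3: Sample variance = 9338.9167 / 11 = 848.9924
Step 4: Standard deviation = sqrt(848.9924) = 29.1375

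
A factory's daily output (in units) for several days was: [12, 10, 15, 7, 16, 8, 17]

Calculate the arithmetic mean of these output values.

12.1429

Step 1: Sum all values: 12 + 10 + 15 + 7 + 16 + 8 + 17 = 85
Step 2: Count the number of values: n = 7
Step 3: Mean = sum / n = 85 / 7 = 12.1429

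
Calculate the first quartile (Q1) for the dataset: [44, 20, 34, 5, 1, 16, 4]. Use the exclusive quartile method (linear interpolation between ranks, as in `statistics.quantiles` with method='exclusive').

4

Step 1: Sort the data: [1, 4, 5, 16, 20, 34, 44]
Step 2: n = 7
Step 3: Using the exclusive quartile method:
  Q1 = 4
  Q2 (median) = 16
  Q3 = 34
  IQR = Q3 - Q1 = 34 - 4 = 30
Step 4: Q1 = 4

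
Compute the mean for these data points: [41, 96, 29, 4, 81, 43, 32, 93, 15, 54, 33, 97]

51.5

Step 1: Sum all values: 41 + 96 + 29 + 4 + 81 + 43 + 32 + 93 + 15 + 54 + 33 + 97 = 618
Step 2: Count the number of values: n = 12
Step 3: Mean = sum / n = 618 / 12 = 51.5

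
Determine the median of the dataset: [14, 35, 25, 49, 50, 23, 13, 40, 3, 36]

30

Step 1: Sort the data in ascending order: [3, 13, 14, 23, 25, 35, 36, 40, 49, 50]
Step 2: The number of values is n = 10.
Step 3: Since n is even, the median is the average of positions 5 and 6:
  Median = (25 + 35) / 2 = 30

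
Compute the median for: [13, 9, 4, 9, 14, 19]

11

Step 1: Sort the data in ascending order: [4, 9, 9, 13, 14, 19]
Step 2: The number of values is n = 6.
Step 3: Since n is even, the median is the average of positions 3 and 4:
  Median = (9 + 13) / 2 = 11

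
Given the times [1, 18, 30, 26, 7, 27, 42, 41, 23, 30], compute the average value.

24.5

Step 1: Sum all values: 1 + 18 + 30 + 26 + 7 + 27 + 42 + 41 + 23 + 30 = 245
Step 2: Count the number of values: n = 10
Step 3: Mean = sum / n = 245 / 10 = 24.5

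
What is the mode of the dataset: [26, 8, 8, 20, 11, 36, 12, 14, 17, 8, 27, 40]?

8

Step 1: Count the frequency of each value:
  8: appears 3 time(s)
  11: appears 1 time(s)
  12: appears 1 time(s)
  14: appears 1 time(s)
  17: appears 1 time(s)
  20: appears 1 time(s)
  26: appears 1 time(s)
  27: appears 1 time(s)
  36: appears 1 time(s)
  40: appears 1 time(s)
Step 2: The value 8 appears most frequently (3 times).
Step 3: Mode = 8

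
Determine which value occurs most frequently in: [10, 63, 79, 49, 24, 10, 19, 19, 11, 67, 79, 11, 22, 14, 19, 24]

19

Step 1: Count the frequency of each value:
  10: appears 2 time(s)
  11: appears 2 time(s)
  14: appears 1 time(s)
  19: appears 3 time(s)
  22: appears 1 time(s)
  24: appears 2 time(s)
  49: appears 1 time(s)
  63: appears 1 time(s)
  67: appears 1 time(s)
  79: appears 2 time(s)
Step 2: The value 19 appears most frequently (3 times).
Step 3: Mode = 19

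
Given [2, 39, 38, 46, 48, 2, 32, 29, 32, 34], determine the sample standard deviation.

16.0472

Step 1: Compute the mean: 30.2
Step 2: Sum of squared deviations from the mean: 2317.6
Step 3: Sample variance = 2317.6 / 9 = 257.5111
Step 4: Standard deviation = sqrt(257.5111) = 16.0472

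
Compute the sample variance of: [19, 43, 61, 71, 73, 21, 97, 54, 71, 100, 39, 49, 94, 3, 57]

837.8857

Step 1: Compute the mean: (19 + 43 + 61 + 71 + 73 + 21 + 97 + 54 + 71 + 100 + 39 + 49 + 94 + 3 + 57) / 15 = 56.8
Step 2: Compute squared deviations from the mean:
  (19 - 56.8)^2 = 1428.84
  (43 - 56.8)^2 = 190.44
  (61 - 56.8)^2 = 17.64
  (71 - 56.8)^2 = 201.64
  (73 - 56.8)^2 = 262.44
  (21 - 56.8)^2 = 1281.64
  (97 - 56.8)^2 = 1616.04
  (54 - 56.8)^2 = 7.84
  (71 - 56.8)^2 = 201.64
  (100 - 56.8)^2 = 1866.24
  (39 - 56.8)^2 = 316.84
  (49 - 56.8)^2 = 60.84
  (94 - 56.8)^2 = 1383.84
  (3 - 56.8)^2 = 2894.44
  (57 - 56.8)^2 = 0.04
Step 3: Sum of squared deviations = 11730.4
Step 4: Sample variance = 11730.4 / 14 = 837.8857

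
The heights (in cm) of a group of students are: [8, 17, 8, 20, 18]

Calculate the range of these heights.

12

Step 1: Identify the maximum value: max = 20
Step 2: Identify the minimum value: min = 8
Step 3: Range = max - min = 20 - 8 = 12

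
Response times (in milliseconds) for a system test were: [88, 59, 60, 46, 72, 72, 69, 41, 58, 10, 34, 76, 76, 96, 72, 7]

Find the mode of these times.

72

Step 1: Count the frequency of each value:
  7: appears 1 time(s)
  10: appears 1 time(s)
  34: appears 1 time(s)
  41: appears 1 time(s)
  46: appears 1 time(s)
  58: appears 1 time(s)
  59: appears 1 time(s)
  60: appears 1 time(s)
  69: appears 1 time(s)
  72: appears 3 time(s)
  76: appears 2 time(s)
  88: appears 1 time(s)
  96: appears 1 time(s)
Step 2: The value 72 appears most frequently (3 times).
Step 3: Mode = 72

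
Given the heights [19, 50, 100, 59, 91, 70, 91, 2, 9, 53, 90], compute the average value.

57.6364

Step 1: Sum all values: 19 + 50 + 100 + 59 + 91 + 70 + 91 + 2 + 9 + 53 + 90 = 634
Step 2: Count the number of values: n = 11
Step 3: Mean = sum / n = 634 / 11 = 57.6364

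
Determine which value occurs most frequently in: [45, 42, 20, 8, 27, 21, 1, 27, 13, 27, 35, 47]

27

Step 1: Count the frequency of each value:
  1: appears 1 time(s)
  8: appears 1 time(s)
  13: appears 1 time(s)
  20: appears 1 time(s)
  21: appears 1 time(s)
  27: appears 3 time(s)
  35: appears 1 time(s)
  42: appears 1 time(s)
  45: appears 1 time(s)
  47: appears 1 time(s)
Step 2: The value 27 appears most frequently (3 times).
Step 3: Mode = 27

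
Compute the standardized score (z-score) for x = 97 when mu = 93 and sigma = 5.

0.8

Step 1: Recall the z-score formula: z = (x - mu) / sigma
Step 2: Substitute values: z = (97 - 93) / 5
Step 3: z = 4 / 5 = 0.8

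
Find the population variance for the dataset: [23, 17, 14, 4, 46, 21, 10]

154.7755

Step 1: Compute the mean: (23 + 17 + 14 + 4 + 46 + 21 + 10) / 7 = 19.2857
Step 2: Compute squared deviations from the mean:
  (23 - 19.2857)^2 = 13.7959
  (17 - 19.2857)^2 = 5.2245
  (14 - 19.2857)^2 = 27.9388
  (4 - 19.2857)^2 = 233.6531
  (46 - 19.2857)^2 = 713.6531
  (21 - 19.2857)^2 = 2.9388
  (10 - 19.2857)^2 = 86.2245
Step 3: Sum of squared deviations = 1083.4286
Step 4: Population variance = 1083.4286 / 7 = 154.7755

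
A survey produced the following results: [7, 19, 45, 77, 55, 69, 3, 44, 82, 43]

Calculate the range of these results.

79

Step 1: Identify the maximum value: max = 82
Step 2: Identify the minimum value: min = 3
Step 3: Range = max - min = 82 - 3 = 79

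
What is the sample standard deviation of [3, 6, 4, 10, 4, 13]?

3.9833

Step 1: Compute the mean: 6.6667
Step 2: Sum of squared deviations from the mean: 79.3333
Step 3: Sample variance = 79.3333 / 5 = 15.8667
Step 4: Standard deviation = sqrt(15.8667) = 3.9833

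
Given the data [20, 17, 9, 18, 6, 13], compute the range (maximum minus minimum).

14

Step 1: Identify the maximum value: max = 20
Step 2: Identify the minimum value: min = 6
Step 3: Range = max - min = 20 - 6 = 14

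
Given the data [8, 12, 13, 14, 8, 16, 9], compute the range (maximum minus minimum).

8

Step 1: Identify the maximum value: max = 16
Step 2: Identify the minimum value: min = 8
Step 3: Range = max - min = 16 - 8 = 8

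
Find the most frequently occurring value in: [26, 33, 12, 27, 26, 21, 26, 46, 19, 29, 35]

26

Step 1: Count the frequency of each value:
  12: appears 1 time(s)
  19: appears 1 time(s)
  21: appears 1 time(s)
  26: appears 3 time(s)
  27: appears 1 time(s)
  29: appears 1 time(s)
  33: appears 1 time(s)
  35: appears 1 time(s)
  46: appears 1 time(s)
Step 2: The value 26 appears most frequently (3 times).
Step 3: Mode = 26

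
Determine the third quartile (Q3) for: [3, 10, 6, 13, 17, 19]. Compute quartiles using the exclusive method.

17.5

Step 1: Sort the data: [3, 6, 10, 13, 17, 19]
Step 2: n = 6
Step 3: Using the exclusive quartile method:
  Q1 = 5.25
  Q2 (median) = 11.5
  Q3 = 17.5
  IQR = Q3 - Q1 = 17.5 - 5.25 = 12.25
Step 4: Q3 = 17.5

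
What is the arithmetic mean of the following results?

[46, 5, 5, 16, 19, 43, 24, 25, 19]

22.4444

Step 1: Sum all values: 46 + 5 + 5 + 16 + 19 + 43 + 24 + 25 + 19 = 202
Step 2: Count the number of values: n = 9
Step 3: Mean = sum / n = 202 / 9 = 22.4444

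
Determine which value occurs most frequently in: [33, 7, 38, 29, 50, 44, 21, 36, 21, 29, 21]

21

Step 1: Count the frequency of each value:
  7: appears 1 time(s)
  21: appears 3 time(s)
  29: appears 2 time(s)
  33: appears 1 time(s)
  36: appears 1 time(s)
  38: appears 1 time(s)
  44: appears 1 time(s)
  50: appears 1 time(s)
Step 2: The value 21 appears most frequently (3 times).
Step 3: Mode = 21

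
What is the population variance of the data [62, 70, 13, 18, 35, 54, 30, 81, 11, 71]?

619.85

Step 1: Compute the mean: (62 + 70 + 13 + 18 + 35 + 54 + 30 + 81 + 11 + 71) / 10 = 44.5
Step 2: Compute squared deviations from the mean:
  (62 - 44.5)^2 = 306.25
  (70 - 44.5)^2 = 650.25
  (13 - 44.5)^2 = 992.25
  (18 - 44.5)^2 = 702.25
  (35 - 44.5)^2 = 90.25
  (54 - 44.5)^2 = 90.25
  (30 - 44.5)^2 = 210.25
  (81 - 44.5)^2 = 1332.25
  (11 - 44.5)^2 = 1122.25
  (71 - 44.5)^2 = 702.25
Step 3: Sum of squared deviations = 6198.5
Step 4: Population variance = 6198.5 / 10 = 619.85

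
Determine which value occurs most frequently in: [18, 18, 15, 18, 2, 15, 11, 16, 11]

18

Step 1: Count the frequency of each value:
  2: appears 1 time(s)
  11: appears 2 time(s)
  15: appears 2 time(s)
  16: appears 1 time(s)
  18: appears 3 time(s)
Step 2: The value 18 appears most frequently (3 times).
Step 3: Mode = 18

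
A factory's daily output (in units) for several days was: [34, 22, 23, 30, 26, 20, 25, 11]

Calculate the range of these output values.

23

Step 1: Identify the maximum value: max = 34
Step 2: Identify the minimum value: min = 11
Step 3: Range = max - min = 34 - 11 = 23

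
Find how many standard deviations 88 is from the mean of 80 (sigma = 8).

1

Step 1: Recall the z-score formula: z = (x - mu) / sigma
Step 2: Substitute values: z = (88 - 80) / 8
Step 3: z = 8 / 8 = 1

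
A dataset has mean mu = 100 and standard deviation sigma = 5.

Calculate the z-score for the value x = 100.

0

Step 1: Recall the z-score formula: z = (x - mu) / sigma
Step 2: Substitute values: z = (100 - 100) / 5
Step 3: z = 0 / 5 = 0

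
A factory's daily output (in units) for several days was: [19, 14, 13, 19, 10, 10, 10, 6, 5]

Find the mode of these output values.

10

Step 1: Count the frequency of each value:
  5: appears 1 time(s)
  6: appears 1 time(s)
  10: appears 3 time(s)
  13: appears 1 time(s)
  14: appears 1 time(s)
  19: appears 2 time(s)
Step 2: The value 10 appears most frequently (3 times).
Step 3: Mode = 10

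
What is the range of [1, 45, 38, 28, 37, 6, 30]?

44

Step 1: Identify the maximum value: max = 45
Step 2: Identify the minimum value: min = 1
Step 3: Range = max - min = 45 - 1 = 44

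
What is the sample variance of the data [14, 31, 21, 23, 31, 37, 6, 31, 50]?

167.3611

Step 1: Compute the mean: (14 + 31 + 21 + 23 + 31 + 37 + 6 + 31 + 50) / 9 = 27.1111
Step 2: Compute squared deviations from the mean:
  (14 - 27.1111)^2 = 171.9012
  (31 - 27.1111)^2 = 15.1235
  (21 - 27.1111)^2 = 37.3457
  (23 - 27.1111)^2 = 16.9012
  (31 - 27.1111)^2 = 15.1235
  (37 - 27.1111)^2 = 97.7901
  (6 - 27.1111)^2 = 445.679
  (31 - 27.1111)^2 = 15.1235
  (50 - 27.1111)^2 = 523.9012
Step 3: Sum of squared deviations = 1338.8889
Step 4: Sample variance = 1338.8889 / 8 = 167.3611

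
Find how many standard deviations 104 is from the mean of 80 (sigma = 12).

2

Step 1: Recall the z-score formula: z = (x - mu) / sigma
Step 2: Substitute values: z = (104 - 80) / 12
Step 3: z = 24 / 12 = 2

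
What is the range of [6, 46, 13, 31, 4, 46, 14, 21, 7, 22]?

42

Step 1: Identify the maximum value: max = 46
Step 2: Identify the minimum value: min = 4
Step 3: Range = max - min = 46 - 4 = 42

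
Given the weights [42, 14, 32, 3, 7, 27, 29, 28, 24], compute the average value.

22.8889

Step 1: Sum all values: 42 + 14 + 32 + 3 + 7 + 27 + 29 + 28 + 24 = 206
Step 2: Count the number of values: n = 9
Step 3: Mean = sum / n = 206 / 9 = 22.8889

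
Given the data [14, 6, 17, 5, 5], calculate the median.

6

Step 1: Sort the data in ascending order: [5, 5, 6, 14, 17]
Step 2: The number of values is n = 5.
Step 3: Since n is odd, the median is the middle value at position 3: 6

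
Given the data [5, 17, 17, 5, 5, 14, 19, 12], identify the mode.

5

Step 1: Count the frequency of each value:
  5: appears 3 time(s)
  12: appears 1 time(s)
  14: appears 1 time(s)
  17: appears 2 time(s)
  19: appears 1 time(s)
Step 2: The value 5 appears most frequently (3 times).
Step 3: Mode = 5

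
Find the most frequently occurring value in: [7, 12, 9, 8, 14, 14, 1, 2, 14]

14

Step 1: Count the frequency of each value:
  1: appears 1 time(s)
  2: appears 1 time(s)
  7: appears 1 time(s)
  8: appears 1 time(s)
  9: appears 1 time(s)
  12: appears 1 time(s)
  14: appears 3 time(s)
Step 2: The value 14 appears most frequently (3 times).
Step 3: Mode = 14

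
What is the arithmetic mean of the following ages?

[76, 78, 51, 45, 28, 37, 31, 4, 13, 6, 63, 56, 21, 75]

41.7143

Step 1: Sum all values: 76 + 78 + 51 + 45 + 28 + 37 + 31 + 4 + 13 + 6 + 63 + 56 + 21 + 75 = 584
Step 2: Count the number of values: n = 14
Step 3: Mean = sum / n = 584 / 14 = 41.7143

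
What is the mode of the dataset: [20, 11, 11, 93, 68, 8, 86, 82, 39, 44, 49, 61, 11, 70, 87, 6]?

11

Step 1: Count the frequency of each value:
  6: appears 1 time(s)
  8: appears 1 time(s)
  11: appears 3 time(s)
  20: appears 1 time(s)
  39: appears 1 time(s)
  44: appears 1 time(s)
  49: appears 1 time(s)
  61: appears 1 time(s)
  68: appears 1 time(s)
  70: appears 1 time(s)
  82: appears 1 time(s)
  86: appears 1 time(s)
  87: appears 1 time(s)
  93: appears 1 time(s)
Step 2: The value 11 appears most frequently (3 times).
Step 3: Mode = 11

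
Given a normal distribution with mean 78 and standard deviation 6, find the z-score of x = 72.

-1

Step 1: Recall the z-score formula: z = (x - mu) / sigma
Step 2: Substitute values: z = (72 - 78) / 6
Step 3: z = -6 / 6 = -1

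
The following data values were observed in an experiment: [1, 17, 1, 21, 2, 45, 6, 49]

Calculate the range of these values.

48

Step 1: Identify the maximum value: max = 49
Step 2: Identify the minimum value: min = 1
Step 3: Range = max - min = 49 - 1 = 48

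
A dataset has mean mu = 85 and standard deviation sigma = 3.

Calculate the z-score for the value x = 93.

2.6667

Step 1: Recall the z-score formula: z = (x - mu) / sigma
Step 2: Substitute values: z = (93 - 85) / 3
Step 3: z = 8 / 3 = 2.6667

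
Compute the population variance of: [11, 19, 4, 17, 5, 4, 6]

34.5306

Step 1: Compute the mean: (11 + 19 + 4 + 17 + 5 + 4 + 6) / 7 = 9.4286
Step 2: Compute squared deviations from the mean:
  (11 - 9.4286)^2 = 2.4694
  (19 - 9.4286)^2 = 91.6122
  (4 - 9.4286)^2 = 29.4694
  (17 - 9.4286)^2 = 57.3265
  (5 - 9.4286)^2 = 19.6122
  (4 - 9.4286)^2 = 29.4694
  (6 - 9.4286)^2 = 11.7551
Step 3: Sum of squared deviations = 241.7143
Step 4: Population variance = 241.7143 / 7 = 34.5306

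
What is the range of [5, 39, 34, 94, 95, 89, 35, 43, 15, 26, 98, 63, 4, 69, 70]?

94

Step 1: Identify the maximum value: max = 98
Step 2: Identify the minimum value: min = 4
Step 3: Range = max - min = 98 - 4 = 94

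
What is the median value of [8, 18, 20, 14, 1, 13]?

13.5

Step 1: Sort the data in ascending order: [1, 8, 13, 14, 18, 20]
Step 2: The number of values is n = 6.
Step 3: Since n is even, the median is the average of positions 3 and 4:
  Median = (13 + 14) / 2 = 13.5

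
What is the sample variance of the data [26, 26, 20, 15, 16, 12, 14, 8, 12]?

39.2778

Step 1: Compute the mean: (26 + 26 + 20 + 15 + 16 + 12 + 14 + 8 + 12) / 9 = 16.5556
Step 2: Compute squared deviations from the mean:
  (26 - 16.5556)^2 = 89.1975
  (26 - 16.5556)^2 = 89.1975
  (20 - 16.5556)^2 = 11.8642
  (15 - 16.5556)^2 = 2.4198
  (16 - 16.5556)^2 = 0.3086
  (12 - 16.5556)^2 = 20.7531
  (14 - 16.5556)^2 = 6.5309
  (8 - 16.5556)^2 = 73.1975
  (12 - 16.5556)^2 = 20.7531
Step 3: Sum of squared deviations = 314.2222
Step 4: Sample variance = 314.2222 / 8 = 39.2778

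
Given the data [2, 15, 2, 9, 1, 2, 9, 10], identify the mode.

2

Step 1: Count the frequency of each value:
  1: appears 1 time(s)
  2: appears 3 time(s)
  9: appears 2 time(s)
  10: appears 1 time(s)
  15: appears 1 time(s)
Step 2: The value 2 appears most frequently (3 times).
Step 3: Mode = 2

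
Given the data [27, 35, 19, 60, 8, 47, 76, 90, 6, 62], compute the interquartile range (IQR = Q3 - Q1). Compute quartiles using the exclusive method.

49.25

Step 1: Sort the data: [6, 8, 19, 27, 35, 47, 60, 62, 76, 90]
Step 2: n = 10
Step 3: Using the exclusive quartile method:
  Q1 = 16.25
  Q2 (median) = 41
  Q3 = 65.5
  IQR = Q3 - Q1 = 65.5 - 16.25 = 49.25
Step 4: IQR = 49.25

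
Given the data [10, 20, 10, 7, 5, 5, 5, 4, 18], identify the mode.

5

Step 1: Count the frequency of each value:
  4: appears 1 time(s)
  5: appears 3 time(s)
  7: appears 1 time(s)
  10: appears 2 time(s)
  18: appears 1 time(s)
  20: appears 1 time(s)
Step 2: The value 5 appears most frequently (3 times).
Step 3: Mode = 5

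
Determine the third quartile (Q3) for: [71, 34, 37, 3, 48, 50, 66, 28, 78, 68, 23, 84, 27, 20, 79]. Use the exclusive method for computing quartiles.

71

Step 1: Sort the data: [3, 20, 23, 27, 28, 34, 37, 48, 50, 66, 68, 71, 78, 79, 84]
Step 2: n = 15
Step 3: Using the exclusive quartile method:
  Q1 = 27
  Q2 (median) = 48
  Q3 = 71
  IQR = Q3 - Q1 = 71 - 27 = 44
Step 4: Q3 = 71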